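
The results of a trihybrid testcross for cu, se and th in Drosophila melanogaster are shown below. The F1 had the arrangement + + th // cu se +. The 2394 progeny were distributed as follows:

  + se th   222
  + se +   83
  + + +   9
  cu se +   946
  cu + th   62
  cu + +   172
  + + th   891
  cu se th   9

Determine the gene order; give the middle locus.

The two rarest classes, + + + and cu se th, are the double crossovers. Comparing them with the parentals, only the th allele has switched, so th is the middle locus and the order is cu – th – se.

th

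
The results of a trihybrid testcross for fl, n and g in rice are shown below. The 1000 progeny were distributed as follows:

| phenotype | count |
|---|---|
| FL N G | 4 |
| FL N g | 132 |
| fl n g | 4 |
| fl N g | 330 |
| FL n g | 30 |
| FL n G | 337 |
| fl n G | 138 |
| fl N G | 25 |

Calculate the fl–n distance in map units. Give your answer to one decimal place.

27.8 map units

The two most frequent reciprocal classes, FL n G and fl N g, are the parental types, so the F1 was FL n G / fl N g.
The two rarest classes, FL N G and fl n g, are the double crossovers. Comparing them with the parentals, only the n allele has switched, so n is the middle locus and the order is g – n – fl.
Crossovers in the n–fl interval produce the single-crossover classes fl n G and FL N g (138 + 132 = 270) plus the double crossovers (8).
RF(n–fl) = (270 + 8) / 1000 = 278/1000 = 0.2780 → 27.8 map units.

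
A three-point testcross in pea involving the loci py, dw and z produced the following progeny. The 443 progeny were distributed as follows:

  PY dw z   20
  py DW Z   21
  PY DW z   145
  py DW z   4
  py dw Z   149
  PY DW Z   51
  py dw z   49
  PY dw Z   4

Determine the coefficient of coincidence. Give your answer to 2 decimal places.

The two most frequent reciprocal classes, PY DW z and py dw Z, are the parental types, so the F1 was PY DW z / py dw Z.
The two rarest classes, py DW z and PY dw Z, are the double crossovers. Comparing them with the parentals, only the py allele has switched, so py is the middle locus and the order is z – py – dw.
z–py: (100 + 8)/443 = 0.2438; py–dw: (41 + 8)/443 = 0.1106.
Expected DCO frequency = 0.2438 × 0.1106 ≈ 0.02696; observed = 8/443 ≈ 0.01806.
Coefficient of coincidence = 0.01806/0.02696 ≈ 0.67.

0.67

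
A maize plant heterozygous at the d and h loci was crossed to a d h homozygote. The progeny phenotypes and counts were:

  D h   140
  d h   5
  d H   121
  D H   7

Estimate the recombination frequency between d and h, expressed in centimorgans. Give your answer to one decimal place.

4.4 centimorgans

The two most frequent classes, D h (140) and d H (121), are the parental types, so the F1 was D h / d H.
The recombinant classes are D H and d h: 7 + 5 = 12.
Recombination frequency = 12/273 = 0.0440 ≈ 4.4%, i.e. 4.4 centimorgans.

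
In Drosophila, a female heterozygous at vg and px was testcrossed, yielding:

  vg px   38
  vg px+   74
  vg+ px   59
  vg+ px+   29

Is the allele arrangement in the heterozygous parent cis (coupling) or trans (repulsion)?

trans

The two most frequent classes are vg+ px (59) and vg px+ (74); these are the parental (non-recombinant) types.
So the F1 carried vg+ px on one chromosome and vg px+ on the other — the recessive alleles are on opposite chromosomes (trans / repulsion).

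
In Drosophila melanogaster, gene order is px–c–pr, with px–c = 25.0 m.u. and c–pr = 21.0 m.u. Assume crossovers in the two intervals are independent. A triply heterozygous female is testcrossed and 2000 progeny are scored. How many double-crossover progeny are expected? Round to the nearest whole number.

Map distances give recombination frequencies of 0.250 and 0.210 for the two intervals.
With no interference, expected double-crossover frequency = 0.250 × 0.210 = 0.05250.
Expected number = 0.05250 × 2000 = 105.00 ≈ 105.

105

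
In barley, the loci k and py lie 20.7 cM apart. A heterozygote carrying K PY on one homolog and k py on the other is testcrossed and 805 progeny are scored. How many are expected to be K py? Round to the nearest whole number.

A map distance of 20.7 cM corresponds to a recombination frequency of 0.207.
The F1 is K PY / k py, so K py is a recombinant gamete class with expected frequency r/2 = 0.207/2 = 0.1035.
Expected number = 0.1035 × 805 = 83.32 ≈ 83.

83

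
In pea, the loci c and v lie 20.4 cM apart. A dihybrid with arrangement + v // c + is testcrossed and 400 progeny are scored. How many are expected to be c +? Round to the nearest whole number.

159

A map distance of 20.4 cM corresponds to a recombination frequency of 0.204.
The F1 is + v / c +, so c + is a parental gamete class with expected frequency (1 − r)/2 = 0.796/2 = 0.3980.
Expected number = 0.3980 × 400 = 159.20 ≈ 159.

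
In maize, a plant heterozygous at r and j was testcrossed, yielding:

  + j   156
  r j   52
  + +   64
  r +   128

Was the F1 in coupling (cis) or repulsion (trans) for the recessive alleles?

The two most frequent classes are + j (156) and r + (128); these are the parental (non-recombinant) types.
So the F1 carried + j on one chromosome and r + on the other — the recessive alleles are on opposite chromosomes (trans / repulsion).

trans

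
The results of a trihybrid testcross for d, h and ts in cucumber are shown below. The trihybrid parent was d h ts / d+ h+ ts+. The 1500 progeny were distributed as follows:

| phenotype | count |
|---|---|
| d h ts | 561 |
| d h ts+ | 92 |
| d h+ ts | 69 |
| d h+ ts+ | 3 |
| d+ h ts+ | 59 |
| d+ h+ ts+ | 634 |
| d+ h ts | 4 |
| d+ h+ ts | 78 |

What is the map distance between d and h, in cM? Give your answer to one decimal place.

9.0 cM

The two rarest classes, d+ h ts and d h+ ts+, are the double crossovers. Comparing them with the parentals, only the d allele has switched, so d is the middle locus and the order is h – d – ts.
Crossovers in the h–d interval produce the single-crossover classes d h+ ts and d+ h ts+ (69 + 59 = 128) plus the double crossovers (7).
RF(h–d) = (128 + 7) / 1500 = 135/1500 = 0.0900 → 9.0 cM.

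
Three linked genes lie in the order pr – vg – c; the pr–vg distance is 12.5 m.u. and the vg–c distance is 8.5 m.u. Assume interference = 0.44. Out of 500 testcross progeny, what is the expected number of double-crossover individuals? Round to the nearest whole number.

Map distances give recombination frequencies of 0.125 and 0.085 for the two intervals.
With interference 0.44 (so coincidence = 0.56), expected double-crossover frequency = 0.125 × 0.085 × 0.56 = 0.00595.
Expected number = 0.00595 × 500 = 2.98 ≈ 3.

3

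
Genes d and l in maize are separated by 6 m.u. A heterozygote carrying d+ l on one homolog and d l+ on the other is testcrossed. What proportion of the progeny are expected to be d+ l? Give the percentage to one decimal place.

A map distance of 6 m.u. corresponds to a recombination frequency of 0.060.
The F1 is d+ l / d l+, so d+ l is a parental gamete class with expected frequency (1 − r)/2 = 0.940/2 = 0.4700.
That is 0.4700 = 47.0% of the progeny.

47.0%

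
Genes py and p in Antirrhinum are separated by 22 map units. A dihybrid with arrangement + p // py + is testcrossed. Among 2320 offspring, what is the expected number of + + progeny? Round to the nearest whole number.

A map distance of 22 map units corresponds to a recombination frequency of 0.220.
The F1 is + p / py +, so + + is a recombinant gamete class with expected frequency r/2 = 0.220/2 = 0.1100.
Expected number = 0.1100 × 2320 = 255.20 ≈ 255.

255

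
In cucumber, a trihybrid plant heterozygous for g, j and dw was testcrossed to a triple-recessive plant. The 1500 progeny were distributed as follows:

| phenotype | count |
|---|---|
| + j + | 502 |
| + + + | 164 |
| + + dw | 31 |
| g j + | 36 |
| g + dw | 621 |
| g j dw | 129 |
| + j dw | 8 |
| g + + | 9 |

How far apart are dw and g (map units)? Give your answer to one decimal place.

The two most frequent reciprocal classes, g + dw and + j +, are the parental types, so the F1 was g + dw / + j +.
The two rarest classes, g + + and + j dw, are the double crossovers. Comparing them with the parentals, only the dw allele has switched, so dw is the middle locus and the order is g – dw – j.
Crossovers in the g–dw interval produce the single-crossover classes + + dw and g j + (31 + 36 = 67) plus the double crossovers (17).
RF(g–dw) = (67 + 17) / 1500 = 84/1500 = 0.0560 → 5.6 map units.

5.6 map units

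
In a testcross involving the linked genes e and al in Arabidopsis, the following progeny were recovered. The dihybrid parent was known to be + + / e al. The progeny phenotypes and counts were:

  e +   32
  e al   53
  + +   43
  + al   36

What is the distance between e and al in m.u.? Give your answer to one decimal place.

41.5 m.u.

The recombinant classes are + al and e +: 36 + 32 = 68.
Recombination frequency = 68/164 = 0.4146 ≈ 41.5%, i.e. 41.5 m.u.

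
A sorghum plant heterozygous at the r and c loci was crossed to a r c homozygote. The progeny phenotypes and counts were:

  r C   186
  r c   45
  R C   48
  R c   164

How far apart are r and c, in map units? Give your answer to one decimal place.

21.0 map units

The two most frequent classes, R c (164) and r C (186), are the parental types, so the F1 was R c / r C.
The recombinant classes are R C and r c: 48 + 45 = 93.
Recombination frequency = 93/443 = 0.2099 ≈ 21.0%, i.e. 21.0 map units.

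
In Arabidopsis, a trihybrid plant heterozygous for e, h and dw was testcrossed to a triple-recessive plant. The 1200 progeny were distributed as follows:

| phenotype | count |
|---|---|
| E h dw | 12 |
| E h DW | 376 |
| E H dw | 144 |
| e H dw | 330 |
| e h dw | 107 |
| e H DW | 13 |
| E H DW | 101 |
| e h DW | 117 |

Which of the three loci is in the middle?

dw

The two most frequent reciprocal classes, e H dw and E h DW, are the parental types, so the F1 was e H dw / E h DW.
The two rarest classes, e H DW and E h dw, are the double crossovers. Comparing them with the parentals, only the dw allele has switched, so dw is the middle locus and the order is h – dw – e.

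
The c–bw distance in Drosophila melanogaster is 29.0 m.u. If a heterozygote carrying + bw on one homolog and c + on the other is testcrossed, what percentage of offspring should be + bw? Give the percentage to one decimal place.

A map distance of 29.0 m.u. corresponds to a recombination frequency of 0.290.
The F1 is + bw / c +, so + bw is a parental gamete class with expected frequency (1 − r)/2 = 0.710/2 = 0.3550.
That is 0.3550 = 35.5% of the progeny.

35.5%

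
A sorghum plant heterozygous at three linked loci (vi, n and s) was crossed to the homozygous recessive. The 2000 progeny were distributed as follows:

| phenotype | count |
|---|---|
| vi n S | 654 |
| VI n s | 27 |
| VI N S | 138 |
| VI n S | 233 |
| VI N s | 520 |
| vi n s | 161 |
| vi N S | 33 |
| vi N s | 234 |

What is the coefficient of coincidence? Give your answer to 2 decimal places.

The two most frequent reciprocal classes, VI N s and vi n S, are the parental types, so the F1 was VI N s / vi n S.
The two rarest classes, VI n s and vi N S, are the double crossovers. Comparing them with the parentals, only the n allele has switched, so n is the middle locus and the order is vi – n – s.
vi–n: (467 + 60)/2000 = 0.2635; n–s: (299 + 60)/2000 = 0.1795.
Expected DCO frequency = 0.2635 × 0.1795 ≈ 0.04730; observed = 60/2000 ≈ 0.03000.
Coefficient of coincidence = 0.03000/0.04730 ≈ 0.63.

0.63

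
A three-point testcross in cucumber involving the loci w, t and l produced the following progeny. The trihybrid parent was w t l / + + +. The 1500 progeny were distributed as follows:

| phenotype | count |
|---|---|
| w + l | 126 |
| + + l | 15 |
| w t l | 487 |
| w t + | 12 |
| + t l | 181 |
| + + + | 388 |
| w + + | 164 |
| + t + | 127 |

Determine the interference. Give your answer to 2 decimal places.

The two rarest classes, w t + and + + l, are the double crossovers. Comparing them with the parentals, only the l allele has switched, so l is the middle locus and the order is w – l – t.
w–l: (345 + 27)/1500 = 0.2480; l–t: (253 + 27)/1500 = 0.1867.
Expected DCO frequency = 0.2480 × 0.1867 ≈ 0.04630; observed = 27/1500 ≈ 0.01800.
Coefficient of coincidence = 0.01800/0.04630 ≈ 0.39; interference = 1 − 0.39 = 0.61.

0.61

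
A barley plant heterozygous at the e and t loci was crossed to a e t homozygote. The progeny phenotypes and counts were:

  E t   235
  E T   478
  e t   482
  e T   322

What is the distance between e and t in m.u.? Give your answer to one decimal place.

The two most frequent classes, E T (478) and e t (482), are the parental types, so the F1 was E T / e t.
The recombinant classes are E t and e T: 235 + 322 = 557.
Recombination frequency = 557/1517 = 0.3672 ≈ 36.7%, i.e. 36.7 m.u.

36.7 m.u.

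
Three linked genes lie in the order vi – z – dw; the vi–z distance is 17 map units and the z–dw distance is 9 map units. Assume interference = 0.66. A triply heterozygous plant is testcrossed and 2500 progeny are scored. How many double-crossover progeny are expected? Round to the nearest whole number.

Map distances give recombination frequencies of 0.170 and 0.090 for the two intervals.
With interference 0.66 (so coincidence = 0.34), expected double-crossover frequency = 0.170 × 0.090 × 0.34 = 0.00520.
Expected number = 0.00520 × 2500 = 13.01 ≈ 13.

13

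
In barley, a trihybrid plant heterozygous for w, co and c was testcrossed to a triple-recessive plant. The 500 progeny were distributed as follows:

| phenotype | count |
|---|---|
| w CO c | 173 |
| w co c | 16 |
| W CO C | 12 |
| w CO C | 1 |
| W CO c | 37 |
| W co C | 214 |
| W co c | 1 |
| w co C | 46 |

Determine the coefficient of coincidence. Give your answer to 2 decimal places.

0.39

The two most frequent reciprocal classes, w CO c and W co C, are the parental types, so the F1 was w CO c / W co C.
The two rarest classes, w CO C and W co c, are the double crossovers. Comparing them with the parentals, only the c allele has switched, so c is the middle locus and the order is co – c – w.
co–c: (28 + 2)/500 = 0.0600; c–w: (83 + 2)/500 = 0.1700.
Expected DCO frequency = 0.0600 × 0.1700 ≈ 0.01020; observed = 2/500 ≈ 0.00400.
Coefficient of coincidence = 0.00400/0.01020 ≈ 0.39.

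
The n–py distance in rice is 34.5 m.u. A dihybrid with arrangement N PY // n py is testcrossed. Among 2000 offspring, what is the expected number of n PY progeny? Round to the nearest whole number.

345

A map distance of 34.5 m.u. corresponds to a recombination frequency of 0.345.
The F1 is N PY / n py, so n PY is a recombinant gamete class with expected frequency r/2 = 0.345/2 = 0.1725.
Expected number = 0.1725 × 2000 = 345.00 ≈ 345.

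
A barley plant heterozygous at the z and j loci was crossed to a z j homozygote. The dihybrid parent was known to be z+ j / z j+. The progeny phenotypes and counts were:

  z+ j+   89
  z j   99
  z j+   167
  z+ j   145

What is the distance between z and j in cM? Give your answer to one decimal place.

The recombinant classes are z+ j+ and z j: 89 + 99 = 188.
Recombination frequency = 188/500 = 0.3760 ≈ 37.6%, i.e. 37.6 cM.

37.6 cM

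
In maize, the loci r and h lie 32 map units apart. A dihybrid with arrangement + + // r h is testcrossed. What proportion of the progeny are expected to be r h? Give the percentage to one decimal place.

A map distance of 32 map units corresponds to a recombination frequency of 0.320.
The F1 is + + / r h, so r h is a parental gamete class with expected frequency (1 − r)/2 = 0.680/2 = 0.3400.
That is 0.3400 = 34.0% of the progeny.

34.0%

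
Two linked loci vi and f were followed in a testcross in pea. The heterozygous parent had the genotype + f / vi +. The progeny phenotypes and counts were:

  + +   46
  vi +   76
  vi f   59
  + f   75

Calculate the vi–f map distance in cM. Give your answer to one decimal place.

41.0 cM

The recombinant classes are + + and vi f: 46 + 59 = 105.
Recombination frequency = 105/256 = 0.4102 ≈ 41.0%, i.e. 41.0 cM.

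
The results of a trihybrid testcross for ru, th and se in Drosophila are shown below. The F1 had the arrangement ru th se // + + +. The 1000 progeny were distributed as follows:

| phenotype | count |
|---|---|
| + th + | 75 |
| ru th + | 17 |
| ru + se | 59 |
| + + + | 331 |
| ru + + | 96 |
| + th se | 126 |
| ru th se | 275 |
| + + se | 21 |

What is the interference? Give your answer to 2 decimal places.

The two rarest classes, ru th + and + + se, are the double crossovers. Comparing them with the parentals, only the se allele has switched, so se is the middle locus and the order is th – se – ru.
th–se: (134 + 38)/1000 = 0.1720; se–ru: (222 + 38)/1000 = 0.2600.
Expected DCO frequency = 0.1720 × 0.2600 ≈ 0.04472; observed = 38/1000 ≈ 0.03800.
Coefficient of coincidence = 0.03800/0.04472 ≈ 0.85; interference = 1 − 0.85 = 0.15.

0.15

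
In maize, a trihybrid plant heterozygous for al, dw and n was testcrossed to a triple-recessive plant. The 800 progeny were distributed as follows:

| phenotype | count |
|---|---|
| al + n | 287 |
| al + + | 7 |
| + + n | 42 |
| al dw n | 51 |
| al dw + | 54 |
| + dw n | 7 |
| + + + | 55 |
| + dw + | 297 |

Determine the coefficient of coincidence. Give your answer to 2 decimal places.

The two most frequent reciprocal classes, + dw + and al + n, are the parental types, so the F1 was + dw + / al + n.
The two rarest classes, + dw n and al + +, are the double crossovers. Comparing them with the parentals, only the n allele has switched, so n is the middle locus and the order is dw – n – al.
dw–n: (106 + 14)/800 = 0.1500; n–al: (96 + 14)/800 = 0.1375.
Expected DCO frequency = 0.1500 × 0.1375 ≈ 0.02063; observed = 14/800 ≈ 0.01750.
Coefficient of coincidence = 0.01750/0.02063 ≈ 0.85.

0.85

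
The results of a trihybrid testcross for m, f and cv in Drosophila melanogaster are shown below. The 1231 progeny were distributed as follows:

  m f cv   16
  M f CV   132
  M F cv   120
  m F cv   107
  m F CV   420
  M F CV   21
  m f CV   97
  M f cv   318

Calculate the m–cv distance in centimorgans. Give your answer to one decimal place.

22.4 centimorgans

The two most frequent reciprocal classes, M f cv and m F CV, are the parental types, so the F1 was M f cv / m F CV.
The two rarest classes, m f cv and M F CV, are the double crossovers. Comparing them with the parentals, only the m allele has switched, so m is the middle locus and the order is cv – m – f.
Crossovers in the cv–m interval produce the single-crossover classes M f CV and m F cv (132 + 107 = 239) plus the double crossovers (37).
RF(cv–m) = (239 + 37) / 1231 = 276/1231 = 0.2242 → 22.4 centimorgans.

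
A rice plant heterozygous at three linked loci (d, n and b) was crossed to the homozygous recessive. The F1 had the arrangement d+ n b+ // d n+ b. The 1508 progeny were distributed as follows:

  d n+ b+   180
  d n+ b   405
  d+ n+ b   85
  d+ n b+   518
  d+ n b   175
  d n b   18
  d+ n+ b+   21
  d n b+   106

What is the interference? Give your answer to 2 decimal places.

0.35

The two rarest classes, d+ n+ b+ and d n b, are the double crossovers. Comparing them with the parentals, only the n allele has switched, so n is the middle locus and the order is b – n – d.
b–n: (355 + 39)/1508 = 0.2613; n–d: (191 + 39)/1508 = 0.1525.
Expected DCO frequency = 0.2613 × 0.1525 ≈ 0.03985; observed = 39/1508 ≈ 0.02586.
Coefficient of coincidence = 0.02586/0.03985 ≈ 0.65; interference = 1 − 0.65 = 0.35.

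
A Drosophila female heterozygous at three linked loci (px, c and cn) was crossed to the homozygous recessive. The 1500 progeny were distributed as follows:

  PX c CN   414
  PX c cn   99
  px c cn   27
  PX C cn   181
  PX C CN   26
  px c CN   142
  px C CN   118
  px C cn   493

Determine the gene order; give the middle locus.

The two most frequent reciprocal classes, px C cn and PX c CN, are the parental types, so the F1 was px C cn / PX c CN.
The two rarest classes, px c cn and PX C CN, are the double crossovers. Comparing them with the parentals, only the c allele has switched, so c is the middle locus and the order is px – c – cn.

c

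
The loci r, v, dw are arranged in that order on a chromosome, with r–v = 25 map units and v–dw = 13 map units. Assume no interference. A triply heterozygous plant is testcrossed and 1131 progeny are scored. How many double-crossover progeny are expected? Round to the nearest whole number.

37

Map distances give recombination frequencies of 0.250 and 0.130 for the two intervals.
With no interference, expected double-crossover frequency = 0.250 × 0.130 = 0.03250.
Expected number = 0.03250 × 1131 = 36.76 ≈ 37.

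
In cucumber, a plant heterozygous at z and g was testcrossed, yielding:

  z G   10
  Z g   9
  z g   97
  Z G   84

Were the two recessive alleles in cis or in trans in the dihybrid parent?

The two most frequent classes are Z G (84) and z g (97); these are the parental (non-recombinant) types.
So the F1 carried Z G on one chromosome and z g on the other — the recessive alleles are on the same chromosome (cis / coupling).

cis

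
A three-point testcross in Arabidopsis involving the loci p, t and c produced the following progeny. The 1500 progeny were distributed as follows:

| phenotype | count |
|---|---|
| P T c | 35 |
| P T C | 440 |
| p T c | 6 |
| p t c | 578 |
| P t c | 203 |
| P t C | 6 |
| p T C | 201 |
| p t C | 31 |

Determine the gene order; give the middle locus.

t

The two most frequent reciprocal classes, p t c and P T C, are the parental types, so the F1 was p t c / P T C.
The two rarest classes, p T c and P t C, are the double crossovers. Comparing them with the parentals, only the t allele has switched, so t is the middle locus and the order is c – t – p.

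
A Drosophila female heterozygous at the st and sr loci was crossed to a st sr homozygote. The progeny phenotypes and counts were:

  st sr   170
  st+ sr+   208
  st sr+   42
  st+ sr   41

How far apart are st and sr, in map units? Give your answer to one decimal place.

18.0 map units

The two most frequent classes, st+ sr+ (208) and st sr (170), are the parental types, so the F1 was st+ sr+ / st sr.
The recombinant classes are st+ sr and st sr+: 41 + 42 = 83.
Recombination frequency = 83/461 = 0.1800 ≈ 18.0%, i.e. 18.0 map units.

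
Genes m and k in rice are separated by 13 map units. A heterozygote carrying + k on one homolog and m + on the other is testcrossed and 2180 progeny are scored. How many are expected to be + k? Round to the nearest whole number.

A map distance of 13 map units corresponds to a recombination frequency of 0.130.
The F1 is + k / m +, so + k is a parental gamete class with expected frequency (1 − r)/2 = 0.870/2 = 0.4350.
Expected number = 0.4350 × 2180 = 948.30 ≈ 948.

948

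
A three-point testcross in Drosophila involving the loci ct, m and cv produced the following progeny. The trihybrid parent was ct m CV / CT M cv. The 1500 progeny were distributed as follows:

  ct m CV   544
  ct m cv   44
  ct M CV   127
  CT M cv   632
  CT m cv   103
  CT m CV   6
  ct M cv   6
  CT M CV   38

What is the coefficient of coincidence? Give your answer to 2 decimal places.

The two rarest classes, CT m CV and ct M cv, are the double crossovers. Comparing them with the parentals, only the ct allele has switched, so ct is the middle locus and the order is cv – ct – m.
cv–ct: (82 + 12)/1500 = 0.0627; ct–m: (230 + 12)/1500 = 0.1613.
Expected DCO frequency = 0.0627 × 0.1613 ≈ 0.01011; observed = 12/1500 ≈ 0.00800.
Coefficient of coincidence = 0.00800/0.01011 ≈ 0.79.

0.79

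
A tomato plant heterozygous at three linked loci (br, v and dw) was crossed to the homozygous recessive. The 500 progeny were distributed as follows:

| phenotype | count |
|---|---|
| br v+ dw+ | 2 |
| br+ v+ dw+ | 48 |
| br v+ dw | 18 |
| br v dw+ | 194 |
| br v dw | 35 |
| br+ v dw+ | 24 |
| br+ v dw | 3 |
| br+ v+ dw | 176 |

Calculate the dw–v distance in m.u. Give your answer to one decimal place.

The two most frequent reciprocal classes, br v dw+ and br+ v+ dw, are the parental types, so the F1 was br v dw+ / br+ v+ dw.
The two rarest classes, br v+ dw+ and br+ v dw, are the double crossovers. Comparing them with the parentals, only the v allele has switched, so v is the middle locus and the order is dw – v – br.
Crossovers in the dw–v interval produce the single-crossover classes br v dw and br+ v+ dw+ (35 + 48 = 83) plus the double crossovers (5).
RF(dw–v) = (83 + 5) / 500 = 88/500 = 0.1760 → 17.6 m.u.

17.6 m.u.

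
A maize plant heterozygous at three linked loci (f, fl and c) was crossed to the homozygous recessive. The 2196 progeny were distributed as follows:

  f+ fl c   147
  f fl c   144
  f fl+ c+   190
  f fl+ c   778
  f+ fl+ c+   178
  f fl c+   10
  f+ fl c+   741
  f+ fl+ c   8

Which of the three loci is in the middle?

The two most frequent reciprocal classes, f+ fl c+ and f fl+ c, are the parental types, so the F1 was f+ fl c+ / f fl+ c.
The two rarest classes, f fl c+ and f+ fl+ c, are the double crossovers. Comparing them with the parentals, only the f allele has switched, so f is the middle locus and the order is fl – f – c.

f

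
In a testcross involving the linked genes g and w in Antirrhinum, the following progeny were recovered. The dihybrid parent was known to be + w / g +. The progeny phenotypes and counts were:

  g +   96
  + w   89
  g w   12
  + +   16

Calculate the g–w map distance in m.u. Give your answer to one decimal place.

13.1 m.u.

The recombinant classes are + + and g w: 16 + 12 = 28.
Recombination frequency = 28/213 = 0.1315 ≈ 13.1%, i.e. 13.1 m.u.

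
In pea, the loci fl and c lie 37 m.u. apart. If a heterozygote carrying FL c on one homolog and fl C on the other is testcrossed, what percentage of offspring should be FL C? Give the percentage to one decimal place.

18.5%

A map distance of 37 m.u. corresponds to a recombination frequency of 0.370.
The F1 is FL c / fl C, so FL C is a recombinant gamete class with expected frequency r/2 = 0.370/2 = 0.1850.
That is 0.1850 = 18.5% of the progeny.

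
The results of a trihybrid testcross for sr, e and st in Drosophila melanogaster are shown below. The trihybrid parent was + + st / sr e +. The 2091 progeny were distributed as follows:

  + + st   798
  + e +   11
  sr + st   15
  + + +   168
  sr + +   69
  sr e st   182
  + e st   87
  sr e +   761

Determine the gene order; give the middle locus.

The two rarest classes, sr + st and + e +, are the double crossovers. Comparing them with the parentals, only the sr allele has switched, so sr is the middle locus and the order is e – sr – st.

sr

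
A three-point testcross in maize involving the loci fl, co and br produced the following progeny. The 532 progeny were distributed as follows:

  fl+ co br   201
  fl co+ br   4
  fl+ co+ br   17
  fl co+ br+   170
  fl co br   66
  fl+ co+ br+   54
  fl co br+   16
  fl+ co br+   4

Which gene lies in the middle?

The two most frequent reciprocal classes, fl+ co br and fl co+ br+, are the parental types, so the F1 was fl+ co br / fl co+ br+.
The two rarest classes, fl+ co br+ and fl co+ br, are the double crossovers. Comparing them with the parentals, only the br allele has switched, so br is the middle locus and the order is fl – br – co.

br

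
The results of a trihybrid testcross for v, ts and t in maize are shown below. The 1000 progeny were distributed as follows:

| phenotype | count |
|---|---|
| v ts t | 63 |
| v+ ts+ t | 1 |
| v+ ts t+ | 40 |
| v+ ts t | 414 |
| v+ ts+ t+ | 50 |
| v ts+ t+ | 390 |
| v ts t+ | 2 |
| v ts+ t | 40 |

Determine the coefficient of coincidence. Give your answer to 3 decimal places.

The two most frequent reciprocal classes, v+ ts t and v ts+ t+, are the parental types, so the F1 was v+ ts t / v ts+ t+.
The two rarest classes, v+ ts+ t and v ts t+, are the double crossovers. Comparing them with the parentals, only the ts allele has switched, so ts is the middle locus and the order is t – ts – v.
t–ts: (80 + 3)/1000 = 0.0830; ts–v: (113 + 3)/1000 = 0.1160.
Expected DCO frequency = 0.0830 × 0.1160 ≈ 0.00963; observed = 3/1000 ≈ 0.00300.
Coefficient of coincidence = 0.00300/0.00963 ≈ 0.312.

0.312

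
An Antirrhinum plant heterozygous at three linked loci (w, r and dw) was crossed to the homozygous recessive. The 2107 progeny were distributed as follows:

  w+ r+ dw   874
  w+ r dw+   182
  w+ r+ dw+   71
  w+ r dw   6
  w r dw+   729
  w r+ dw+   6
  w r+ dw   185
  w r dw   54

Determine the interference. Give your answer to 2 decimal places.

0.51

The two most frequent reciprocal classes, w+ r+ dw and w r dw+, are the parental types, so the F1 was w+ r+ dw / w r dw+.
The two rarest classes, w+ r dw and w r+ dw+, are the double crossovers. Comparing them with the parentals, only the r allele has switched, so r is the middle locus and the order is dw – r – w.
dw–r: (125 + 12)/2107 = 0.0650; r–w: (367 + 12)/2107 = 0.1799.
Expected DCO frequency = 0.0650 × 0.1799 ≈ 0.01169; observed = 12/2107 ≈ 0.00570.
Coefficient of coincidence = 0.00570/0.01169 ≈ 0.49; interference = 1 − 0.49 = 0.51.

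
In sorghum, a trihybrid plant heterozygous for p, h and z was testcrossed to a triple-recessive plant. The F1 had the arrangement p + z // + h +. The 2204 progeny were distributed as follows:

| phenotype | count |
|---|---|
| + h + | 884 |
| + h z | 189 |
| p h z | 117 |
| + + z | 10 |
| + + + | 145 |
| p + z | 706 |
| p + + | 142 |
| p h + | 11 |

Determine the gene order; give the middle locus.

The two rarest classes, + + z and p h +, are the double crossovers. Comparing them with the parentals, only the p allele has switched, so p is the middle locus and the order is h – p – z.

p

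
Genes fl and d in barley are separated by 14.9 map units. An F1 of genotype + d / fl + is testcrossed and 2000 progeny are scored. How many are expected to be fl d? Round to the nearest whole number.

A map distance of 14.9 map units corresponds to a recombination frequency of 0.149.
The F1 is + d / fl +, so fl d is a recombinant gamete class with expected frequency r/2 = 0.149/2 = 0.0745.
Expected number = 0.0745 × 2000 = 149.00 ≈ 149.

149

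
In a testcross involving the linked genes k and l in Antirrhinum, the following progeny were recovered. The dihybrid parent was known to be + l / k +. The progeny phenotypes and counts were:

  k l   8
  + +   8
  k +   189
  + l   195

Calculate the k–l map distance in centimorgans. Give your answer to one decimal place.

The recombinant classes are + + and k l: 8 + 8 = 16.
Recombination frequency = 16/400 = 0.0400 ≈ 4.0%, i.e. 4.0 centimorgans.

4.0 centimorgans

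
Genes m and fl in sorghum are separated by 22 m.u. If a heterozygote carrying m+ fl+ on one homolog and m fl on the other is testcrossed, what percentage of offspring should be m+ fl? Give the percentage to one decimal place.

A map distance of 22 m.u. corresponds to a recombination frequency of 0.220.
The F1 is m+ fl+ / m fl, so m+ fl is a recombinant gamete class with expected frequency r/2 = 0.220/2 = 0.1100.
That is 0.1100 = 11.0% of the progeny.

11.0%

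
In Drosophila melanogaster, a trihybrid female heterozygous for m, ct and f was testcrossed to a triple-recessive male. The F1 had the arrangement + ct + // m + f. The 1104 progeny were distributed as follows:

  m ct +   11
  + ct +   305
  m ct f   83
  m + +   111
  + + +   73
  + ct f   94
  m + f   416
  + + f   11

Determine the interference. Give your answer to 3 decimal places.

The two rarest classes, m ct + and + + f, are the double crossovers. Comparing them with the parentals, only the m allele has switched, so m is the middle locus and the order is f – m – ct.
f–m: (205 + 22)/1104 = 0.2056; m–ct: (156 + 22)/1104 = 0.1612.
Expected DCO frequency = 0.2056 × 0.1612 ≈ 0.03314; observed = 22/1104 ≈ 0.01993.
Coefficient of coincidence = 0.01993/0.03314 ≈ 0.601; interference = 1 − 0.601 = 0.399.

0.399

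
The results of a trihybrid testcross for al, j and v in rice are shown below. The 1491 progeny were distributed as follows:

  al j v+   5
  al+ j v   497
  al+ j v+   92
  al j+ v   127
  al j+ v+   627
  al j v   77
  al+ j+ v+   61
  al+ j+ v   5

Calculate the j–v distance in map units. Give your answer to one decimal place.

15.4 map units

The two most frequent reciprocal classes, al+ j v and al j+ v+, are the parental types, so the F1 was al+ j v / al j+ v+.
The two rarest classes, al+ j+ v and al j v+, are the double crossovers. Comparing them with the parentals, only the j allele has switched, so j is the middle locus and the order is v – j – al.
Crossovers in the v–j interval produce the single-crossover classes al+ j v+ and al j+ v (92 + 127 = 219) plus the double crossovers (10).
RF(v–j) = (219 + 10) / 1491 = 229/1491 = 0.1536 → 15.4 map units.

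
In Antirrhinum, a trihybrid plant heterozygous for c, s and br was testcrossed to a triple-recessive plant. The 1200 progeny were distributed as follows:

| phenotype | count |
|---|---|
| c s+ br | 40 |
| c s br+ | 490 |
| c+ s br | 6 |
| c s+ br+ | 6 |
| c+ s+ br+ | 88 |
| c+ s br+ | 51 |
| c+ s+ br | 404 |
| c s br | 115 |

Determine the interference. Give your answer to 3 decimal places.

0.350

The two most frequent reciprocal classes, c+ s+ br and c s br+, are the parental types, so the F1 was c+ s+ br / c s br+.
The two rarest classes, c+ s br and c s+ br+, are the double crossovers. Comparing them with the parentals, only the s allele has switched, so s is the middle locus and the order is c – s – br.
c–s: (91 + 12)/1200 = 0.0858; s–br: (203 + 12)/1200 = 0.1792.
Expected DCO frequency = 0.0858 × 0.1792 ≈ 0.01538; observed = 12/1200 ≈ 0.01000.
Coefficient of coincidence = 0.01000/0.01538 ≈ 0.650; interference = 1 − 0.650 = 0.350.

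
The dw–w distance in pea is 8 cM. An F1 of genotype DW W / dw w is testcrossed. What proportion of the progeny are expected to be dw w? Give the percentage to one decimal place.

A map distance of 8 cM corresponds to a recombination frequency of 0.080.
The F1 is DW W / dw w, so dw w is a parental gamete class with expected frequency (1 − r)/2 = 0.920/2 = 0.4600.
That is 0.4600 = 46.0% of the progeny.

46.0%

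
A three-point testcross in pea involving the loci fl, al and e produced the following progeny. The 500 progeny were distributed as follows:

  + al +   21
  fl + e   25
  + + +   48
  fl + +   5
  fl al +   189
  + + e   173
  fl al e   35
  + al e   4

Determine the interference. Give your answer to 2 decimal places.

0.11

The two most frequent reciprocal classes, fl al + and + + e, are the parental types, so the F1 was fl al + / + + e.
The two rarest classes, fl + + and + al e, are the double crossovers. Comparing them with the parentals, only the al allele has switched, so al is the middle locus and the order is e – al – fl.
e–al: (83 + 9)/500 = 0.1840; al–fl: (46 + 9)/500 = 0.1100.
Expected DCO frequency = 0.1840 × 0.1100 ≈ 0.02024; observed = 9/500 ≈ 0.01800.
Coefficient of coincidence = 0.01800/0.02024 ≈ 0.89; interference = 1 − 0.89 = 0.11.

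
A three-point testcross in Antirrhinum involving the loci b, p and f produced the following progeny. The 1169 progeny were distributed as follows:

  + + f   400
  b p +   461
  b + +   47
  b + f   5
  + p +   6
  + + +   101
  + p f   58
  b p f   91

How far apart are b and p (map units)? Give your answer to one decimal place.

The two most frequent reciprocal classes, + + f and b p +, are the parental types, so the F1 was + + f / b p +.
The two rarest classes, b + f and + p +, are the double crossovers. Comparing them with the parentals, only the b allele has switched, so b is the middle locus and the order is p – b – f.
Crossovers in the p–b interval produce the single-crossover classes + p f and b + + (58 + 47 = 105) plus the double crossovers (11).
RF(p–b) = (105 + 11) / 1169 = 116/1169 = 0.0992 → 9.9 map units.

9.9 map units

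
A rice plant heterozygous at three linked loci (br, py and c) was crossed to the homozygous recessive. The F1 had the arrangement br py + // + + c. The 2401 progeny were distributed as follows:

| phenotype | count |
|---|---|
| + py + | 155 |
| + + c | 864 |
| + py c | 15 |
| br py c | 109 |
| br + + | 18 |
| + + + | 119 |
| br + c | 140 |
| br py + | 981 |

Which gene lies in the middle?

py

The two rarest classes, br + + and + py c, are the double crossovers. Comparing them with the parentals, only the py allele has switched, so py is the middle locus and the order is br – py – c.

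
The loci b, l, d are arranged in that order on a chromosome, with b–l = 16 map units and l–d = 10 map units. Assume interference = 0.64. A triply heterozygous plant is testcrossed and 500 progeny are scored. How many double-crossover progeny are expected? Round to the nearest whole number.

Map distances give recombination frequencies of 0.160 and 0.100 for the two intervals.
With interference 0.64 (so coincidence = 0.36), expected double-crossover frequency = 0.160 × 0.100 × 0.36 = 0.00576.
Expected number = 0.00576 × 500 = 2.88 ≈ 3.

3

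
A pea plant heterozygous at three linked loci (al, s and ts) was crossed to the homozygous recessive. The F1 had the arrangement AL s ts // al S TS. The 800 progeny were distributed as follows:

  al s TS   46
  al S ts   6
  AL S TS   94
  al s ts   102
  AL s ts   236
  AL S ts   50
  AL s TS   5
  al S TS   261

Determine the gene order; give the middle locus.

ts

The two rarest classes, AL s TS and al S ts, are the double crossovers. Comparing them with the parentals, only the ts allele has switched, so ts is the middle locus and the order is al – ts – s.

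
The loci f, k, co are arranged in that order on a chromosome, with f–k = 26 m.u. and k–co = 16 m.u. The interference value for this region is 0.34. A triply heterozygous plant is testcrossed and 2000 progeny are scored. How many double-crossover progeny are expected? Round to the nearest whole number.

55

Map distances give recombination frequencies of 0.260 and 0.160 for the two intervals.
With interference 0.34 (so coincidence = 0.66), expected double-crossover frequency = 0.260 × 0.160 × 0.66 = 0.02746.
Expected number = 0.02746 × 2000 = 54.91 ≈ 55.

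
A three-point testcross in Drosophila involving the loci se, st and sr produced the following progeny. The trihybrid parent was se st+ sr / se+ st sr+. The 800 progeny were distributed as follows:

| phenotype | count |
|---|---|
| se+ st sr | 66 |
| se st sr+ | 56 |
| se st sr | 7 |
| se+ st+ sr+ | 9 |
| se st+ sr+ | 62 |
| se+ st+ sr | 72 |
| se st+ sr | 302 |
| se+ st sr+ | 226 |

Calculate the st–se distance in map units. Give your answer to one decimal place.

The two rarest classes, se st sr and se+ st+ sr+, are the double crossovers. Comparing them with the parentals, only the st allele has switched, so st is the middle locus and the order is se – st – sr.
Crossovers in the se–st interval produce the single-crossover classes se+ st+ sr and se st sr+ (72 + 56 = 128) plus the double crossovers (16).
RF(se–st) = (128 + 16) / 800 = 144/800 = 0.1800 → 18.0 map units.

18.0 map units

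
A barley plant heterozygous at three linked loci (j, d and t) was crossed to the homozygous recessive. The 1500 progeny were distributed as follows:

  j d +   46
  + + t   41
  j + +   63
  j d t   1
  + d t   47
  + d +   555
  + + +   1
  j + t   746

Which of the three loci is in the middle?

The two most frequent reciprocal classes, j + t and + d +, are the parental types, so the F1 was j + t / + d +.
The two rarest classes, j d t and + + +, are the double crossovers. Comparing them with the parentals, only the d allele has switched, so d is the middle locus and the order is j – d – t.

d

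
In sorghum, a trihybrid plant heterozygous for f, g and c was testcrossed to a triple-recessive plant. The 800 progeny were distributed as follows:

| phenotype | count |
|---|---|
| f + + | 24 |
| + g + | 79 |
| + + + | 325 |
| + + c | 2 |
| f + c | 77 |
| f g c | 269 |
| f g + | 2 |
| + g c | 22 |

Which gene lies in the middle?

The two most frequent reciprocal classes, f g c and + + +, are the parental types, so the F1 was f g c / + + +.
The two rarest classes, f g + and + + c, are the double crossovers. Comparing them with the parentals, only the c allele has switched, so c is the middle locus and the order is f – c – g.

c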